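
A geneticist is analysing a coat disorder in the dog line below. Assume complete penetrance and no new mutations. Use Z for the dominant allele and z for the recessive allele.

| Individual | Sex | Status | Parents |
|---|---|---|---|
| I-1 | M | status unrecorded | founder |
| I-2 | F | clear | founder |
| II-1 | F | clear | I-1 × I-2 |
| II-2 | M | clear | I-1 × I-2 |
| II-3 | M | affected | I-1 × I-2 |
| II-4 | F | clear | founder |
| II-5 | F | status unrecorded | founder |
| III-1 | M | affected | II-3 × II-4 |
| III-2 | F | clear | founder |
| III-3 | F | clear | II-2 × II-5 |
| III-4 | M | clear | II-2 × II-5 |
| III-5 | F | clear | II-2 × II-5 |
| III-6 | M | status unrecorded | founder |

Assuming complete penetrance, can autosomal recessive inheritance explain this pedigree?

Yes

A consistent assignment under autosomal recessive exists: I-1 Zz, I-2 Zz, II-1 ZZ, II-2 ZZ, II-3 zz, II-4 Zz, II-5 ZZ, III-1 zz, III-2 ZZ, III-3 ZZ, III-4 ZZ, III-5 ZZ, III-6 ZZ.
In this assignment every recorded phenotype matches its genotype and every non-founder's genotype is obtainable from its parents' genotypes, so the pedigree is consistent.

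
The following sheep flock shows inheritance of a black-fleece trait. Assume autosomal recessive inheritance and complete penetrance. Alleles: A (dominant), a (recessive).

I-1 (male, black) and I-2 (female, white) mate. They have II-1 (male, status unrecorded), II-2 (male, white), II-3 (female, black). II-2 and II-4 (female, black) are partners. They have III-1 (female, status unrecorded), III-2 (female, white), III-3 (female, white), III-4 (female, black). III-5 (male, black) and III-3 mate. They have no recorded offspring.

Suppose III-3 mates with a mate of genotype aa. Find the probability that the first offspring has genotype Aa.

III-3 is white so carries A and received a from II-4 (aa), so III-3 is Aa.
The cross gives 1/2 Aa : 1/2 aa, so P(offspring has genotype Aa) = 1/2.

1/2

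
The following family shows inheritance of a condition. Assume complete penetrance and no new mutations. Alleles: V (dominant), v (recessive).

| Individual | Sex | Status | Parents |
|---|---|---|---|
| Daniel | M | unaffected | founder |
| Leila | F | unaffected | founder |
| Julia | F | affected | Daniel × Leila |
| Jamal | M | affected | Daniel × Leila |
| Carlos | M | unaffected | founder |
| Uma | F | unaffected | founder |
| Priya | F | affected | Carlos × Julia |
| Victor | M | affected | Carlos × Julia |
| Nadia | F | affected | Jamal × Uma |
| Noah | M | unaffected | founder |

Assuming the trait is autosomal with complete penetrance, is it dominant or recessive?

recessive

Daniel and Leila are both unaffected yet have an affected child Julia. Under dominance, an affected child requires at least one affected parent, so the trait cannot be dominant.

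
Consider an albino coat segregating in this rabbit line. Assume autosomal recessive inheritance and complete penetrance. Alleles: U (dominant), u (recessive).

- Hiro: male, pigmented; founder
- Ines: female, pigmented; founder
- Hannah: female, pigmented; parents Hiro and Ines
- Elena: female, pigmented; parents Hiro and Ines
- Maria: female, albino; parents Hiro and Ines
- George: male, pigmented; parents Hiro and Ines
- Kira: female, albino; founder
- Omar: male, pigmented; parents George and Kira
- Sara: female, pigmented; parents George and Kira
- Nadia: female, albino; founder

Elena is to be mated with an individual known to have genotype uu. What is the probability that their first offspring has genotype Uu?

Hiro is pigmented so carries U and passed u to Maria (uu), so Hiro is Uu.
Ines is pigmented so carries U and passed u to Maria (uu), so Ines is Uu.
Elena is a pigmented offspring of Hiro (Uu) × Ines (Uu), whose cross gives 1/4 UU : 1/2 Uu : 1/4 uu; conditioning on being pigmented, Elena is UU with probability 1/3, Uu with probability 2/3.
Summing over parental genotype combinations, P(offspring has genotype Uu) = 1/3·1 + 2/3·1/2 = 2/3.

2/3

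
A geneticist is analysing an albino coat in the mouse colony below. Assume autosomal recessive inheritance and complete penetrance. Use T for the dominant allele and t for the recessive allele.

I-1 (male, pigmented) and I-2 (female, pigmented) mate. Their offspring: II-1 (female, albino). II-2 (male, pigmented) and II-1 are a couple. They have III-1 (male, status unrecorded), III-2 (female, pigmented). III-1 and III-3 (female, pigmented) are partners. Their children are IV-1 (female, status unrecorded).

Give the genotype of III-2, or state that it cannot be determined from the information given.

Tt

From phenotype alone, III-2 is TT or Tt.
III-2 is pigmented so carries T and received t from II-1 (tt), so III-2 is Tt.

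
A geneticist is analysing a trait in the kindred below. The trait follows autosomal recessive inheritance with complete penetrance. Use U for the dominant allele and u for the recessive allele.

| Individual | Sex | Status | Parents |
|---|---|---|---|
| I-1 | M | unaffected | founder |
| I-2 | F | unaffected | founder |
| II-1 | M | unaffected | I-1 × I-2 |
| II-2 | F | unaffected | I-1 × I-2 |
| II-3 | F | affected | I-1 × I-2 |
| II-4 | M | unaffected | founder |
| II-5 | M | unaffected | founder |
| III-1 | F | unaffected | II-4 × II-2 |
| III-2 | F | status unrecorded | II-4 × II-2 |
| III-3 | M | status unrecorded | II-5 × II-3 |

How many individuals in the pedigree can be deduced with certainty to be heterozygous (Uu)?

2

Obligate heterozygotes: I-1 is unaffected so carries U and passed u to II-3 (uu), so I-1 is Uu; I-2 is unaffected so carries U and passed u to II-3 (uu), so I-2 is Uu.
Every other individual is either homozygous by phenotype or has at least one consistent homozygous assignment, so the count is 2.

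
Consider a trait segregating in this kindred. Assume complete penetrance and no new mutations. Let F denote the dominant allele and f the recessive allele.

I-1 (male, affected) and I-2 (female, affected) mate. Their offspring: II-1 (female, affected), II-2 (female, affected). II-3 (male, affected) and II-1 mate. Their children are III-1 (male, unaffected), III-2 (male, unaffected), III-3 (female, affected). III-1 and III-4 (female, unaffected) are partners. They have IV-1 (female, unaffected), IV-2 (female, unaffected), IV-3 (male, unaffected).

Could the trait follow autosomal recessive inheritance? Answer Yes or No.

No

Under autosomal recessive, III-1 (unaffected, male) cannot arise from II-3 (affected) × II-1 (affected).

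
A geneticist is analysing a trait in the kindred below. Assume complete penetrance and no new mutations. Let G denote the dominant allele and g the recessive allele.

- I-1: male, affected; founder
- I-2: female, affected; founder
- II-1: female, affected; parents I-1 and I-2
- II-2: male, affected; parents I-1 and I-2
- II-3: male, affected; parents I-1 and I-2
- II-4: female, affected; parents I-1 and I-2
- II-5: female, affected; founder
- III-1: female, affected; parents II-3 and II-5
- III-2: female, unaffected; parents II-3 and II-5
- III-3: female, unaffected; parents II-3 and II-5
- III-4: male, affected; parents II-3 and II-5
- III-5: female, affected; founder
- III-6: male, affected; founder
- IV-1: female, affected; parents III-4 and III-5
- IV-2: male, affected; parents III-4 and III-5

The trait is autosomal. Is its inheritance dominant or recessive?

dominant

II-3 and II-5 are both affected yet have an unaffected child III-2. Under a recessive model two affected parents are homozygous and every child would be affected, so the trait cannot be recessive.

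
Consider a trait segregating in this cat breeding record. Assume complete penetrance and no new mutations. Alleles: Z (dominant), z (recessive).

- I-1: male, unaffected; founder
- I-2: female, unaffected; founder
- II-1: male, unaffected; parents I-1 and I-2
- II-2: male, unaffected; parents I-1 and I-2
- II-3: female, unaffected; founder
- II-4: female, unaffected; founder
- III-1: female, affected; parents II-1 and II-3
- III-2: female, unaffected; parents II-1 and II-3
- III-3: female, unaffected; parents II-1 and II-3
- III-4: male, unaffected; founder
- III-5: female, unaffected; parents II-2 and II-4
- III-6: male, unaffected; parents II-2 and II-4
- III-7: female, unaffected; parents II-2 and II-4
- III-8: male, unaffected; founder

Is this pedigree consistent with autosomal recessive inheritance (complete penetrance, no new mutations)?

Yes

A consistent assignment under autosomal recessive exists: I-1 ZZ, I-2 Zz, II-1 Zz, II-2 ZZ, II-3 Zz, II-4 ZZ, III-1 zz, III-2 ZZ, III-3 ZZ, III-4 ZZ, III-5 ZZ, III-6 ZZ, III-7 ZZ, III-8 ZZ.
In this assignment every recorded phenotype matches its genotype and every non-founder's genotype is obtainable from its parents' genotypes, so the pedigree is consistent.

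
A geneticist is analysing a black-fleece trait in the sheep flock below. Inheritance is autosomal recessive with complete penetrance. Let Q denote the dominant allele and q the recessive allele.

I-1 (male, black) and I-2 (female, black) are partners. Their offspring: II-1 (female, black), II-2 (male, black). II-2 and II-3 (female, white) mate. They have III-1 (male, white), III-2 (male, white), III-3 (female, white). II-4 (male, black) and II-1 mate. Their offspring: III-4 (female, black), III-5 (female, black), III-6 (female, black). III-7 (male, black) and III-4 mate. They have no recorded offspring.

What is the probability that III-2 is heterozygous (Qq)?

III-2 is white so carries Q and received q from II-2 (qq), so III-2 is Qq, giving P(Qq) = 1.

1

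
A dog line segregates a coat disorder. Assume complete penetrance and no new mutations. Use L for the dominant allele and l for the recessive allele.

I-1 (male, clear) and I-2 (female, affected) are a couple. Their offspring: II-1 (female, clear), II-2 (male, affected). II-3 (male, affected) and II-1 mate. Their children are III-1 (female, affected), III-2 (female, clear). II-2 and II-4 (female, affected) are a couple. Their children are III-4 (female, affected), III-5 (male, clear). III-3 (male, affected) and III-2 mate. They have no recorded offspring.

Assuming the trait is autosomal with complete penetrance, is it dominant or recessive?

II-2 and II-4 are both affected yet have a clear child III-5. Under a recessive model two affected parents are homozygous and every child would be affected, so the trait cannot be recessive.

dominant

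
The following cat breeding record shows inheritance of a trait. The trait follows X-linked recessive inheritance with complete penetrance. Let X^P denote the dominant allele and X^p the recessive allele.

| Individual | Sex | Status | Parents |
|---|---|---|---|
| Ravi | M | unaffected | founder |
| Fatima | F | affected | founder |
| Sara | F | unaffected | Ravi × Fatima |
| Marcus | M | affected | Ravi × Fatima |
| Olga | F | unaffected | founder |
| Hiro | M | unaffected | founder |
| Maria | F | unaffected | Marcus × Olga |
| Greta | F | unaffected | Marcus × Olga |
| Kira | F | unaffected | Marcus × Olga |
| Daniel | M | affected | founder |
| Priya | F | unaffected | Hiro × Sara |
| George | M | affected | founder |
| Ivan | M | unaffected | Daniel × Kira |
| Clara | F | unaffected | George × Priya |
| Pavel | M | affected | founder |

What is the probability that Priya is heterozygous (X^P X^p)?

Hiro is unaffected, so Hiro is X^P Y.
Sara is unaffected so carries P and received p from Fatima (X^p X^p), so Sara is X^P X^p.
Their cross gives offspring ratios 1/2 X^P X^P : 1/2 X^P X^p. Conditioning on Priya being unaffected, P(X^P X^p) = 1/2 / 1 = 1/2 before taking Priya's own offspring into account.
George is affected, so George is X^p Y.
Now use Priya's offspring. Probability of each recorded status — unaffected daughter Clara: 1/2 if Priya is X^P X^p, 1 if X^P X^P.
Bayes: P(X^P X^p) = 1/2·1/2 / (1/2·1/2 + 1/2·1) = 1/3.

1/3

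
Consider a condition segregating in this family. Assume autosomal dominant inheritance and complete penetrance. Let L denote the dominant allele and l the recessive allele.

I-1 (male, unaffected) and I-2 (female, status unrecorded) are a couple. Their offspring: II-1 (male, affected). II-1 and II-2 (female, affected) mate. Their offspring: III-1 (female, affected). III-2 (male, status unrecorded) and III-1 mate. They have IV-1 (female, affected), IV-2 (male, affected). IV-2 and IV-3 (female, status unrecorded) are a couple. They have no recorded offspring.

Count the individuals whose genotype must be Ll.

1

Obligate heterozygotes: II-1 is affected so carries L and received l from I-1 (ll), so II-1 is Ll.
Every other individual is either homozygous by phenotype or has at least one consistent homozygous assignment, so the count is 1.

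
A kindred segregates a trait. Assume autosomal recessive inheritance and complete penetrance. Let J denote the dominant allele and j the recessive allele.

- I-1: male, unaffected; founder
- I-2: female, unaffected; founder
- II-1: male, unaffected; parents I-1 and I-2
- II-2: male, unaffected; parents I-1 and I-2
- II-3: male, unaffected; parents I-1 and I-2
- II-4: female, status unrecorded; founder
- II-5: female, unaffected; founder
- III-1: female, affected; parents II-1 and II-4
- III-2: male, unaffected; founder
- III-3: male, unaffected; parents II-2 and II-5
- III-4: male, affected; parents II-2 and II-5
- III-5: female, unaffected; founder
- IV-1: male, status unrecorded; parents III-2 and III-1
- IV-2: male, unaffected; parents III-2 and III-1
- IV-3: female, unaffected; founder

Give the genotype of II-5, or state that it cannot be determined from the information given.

From phenotype alone, II-5 is JJ or Jj.
II-5 is unaffected so carries J and passed j to III-4 (jj), so II-5 is Jj.

Jj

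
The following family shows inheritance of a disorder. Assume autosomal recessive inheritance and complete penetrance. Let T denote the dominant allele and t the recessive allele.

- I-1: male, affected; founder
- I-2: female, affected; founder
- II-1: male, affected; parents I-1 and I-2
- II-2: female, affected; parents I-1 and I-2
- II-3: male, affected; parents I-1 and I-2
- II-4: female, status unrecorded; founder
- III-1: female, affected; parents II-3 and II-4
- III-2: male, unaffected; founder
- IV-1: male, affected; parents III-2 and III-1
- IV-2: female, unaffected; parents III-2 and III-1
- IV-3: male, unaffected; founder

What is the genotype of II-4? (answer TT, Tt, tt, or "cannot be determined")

cannot be determined

II-4's phenotype is unrecorded, and no parent or child forces a single allele at both positions; consistent genotype assignments exist with II-4 as Tt or tt.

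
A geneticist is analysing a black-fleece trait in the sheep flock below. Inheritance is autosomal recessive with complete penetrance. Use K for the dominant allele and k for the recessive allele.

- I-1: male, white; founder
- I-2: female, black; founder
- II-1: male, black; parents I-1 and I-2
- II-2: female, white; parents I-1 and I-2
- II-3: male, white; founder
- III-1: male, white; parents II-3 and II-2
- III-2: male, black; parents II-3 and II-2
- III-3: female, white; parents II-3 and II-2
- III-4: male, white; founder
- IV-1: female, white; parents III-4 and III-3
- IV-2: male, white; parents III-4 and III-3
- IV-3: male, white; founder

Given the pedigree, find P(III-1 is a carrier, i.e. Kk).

2/3

II-3 is white so carries K and passed k to III-2 (kk), so II-3 is Kk.
II-2 is white so carries K and received k from I-2 (kk), so II-2 is Kk.
Their cross gives offspring ratios 1/4 KK : 1/2 Kk : 1/4 kk. Conditioning on III-1 being white, P(Kk) = 1/2 / 3/4 = 2/3.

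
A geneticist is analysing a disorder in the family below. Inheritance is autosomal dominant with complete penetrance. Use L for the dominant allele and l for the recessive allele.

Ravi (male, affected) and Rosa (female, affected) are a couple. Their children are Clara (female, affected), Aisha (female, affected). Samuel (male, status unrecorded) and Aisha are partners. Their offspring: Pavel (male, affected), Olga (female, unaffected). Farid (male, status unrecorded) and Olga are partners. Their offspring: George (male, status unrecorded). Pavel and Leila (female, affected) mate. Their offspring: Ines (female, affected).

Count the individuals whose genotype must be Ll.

Obligate heterozygotes: Aisha is affected so carries L and passed l to Olga (ll), so Aisha is Ll.
Every other individual is either homozygous by phenotype or has at least one consistent homozygous assignment, so the count is 1.

1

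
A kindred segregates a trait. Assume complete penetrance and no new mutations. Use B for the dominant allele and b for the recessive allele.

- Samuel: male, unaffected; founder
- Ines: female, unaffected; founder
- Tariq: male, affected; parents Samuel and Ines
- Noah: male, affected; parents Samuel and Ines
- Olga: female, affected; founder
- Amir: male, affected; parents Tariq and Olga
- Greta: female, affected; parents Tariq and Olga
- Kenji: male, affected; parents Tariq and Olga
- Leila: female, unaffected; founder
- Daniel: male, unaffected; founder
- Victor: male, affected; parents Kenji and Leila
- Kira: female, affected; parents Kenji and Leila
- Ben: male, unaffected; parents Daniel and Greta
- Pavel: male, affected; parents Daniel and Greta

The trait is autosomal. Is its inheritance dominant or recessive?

recessive

Samuel and Ines are both unaffected yet have an affected child Tariq. Under dominance, an affected child requires at least one affected parent, so the trait cannot be dominant.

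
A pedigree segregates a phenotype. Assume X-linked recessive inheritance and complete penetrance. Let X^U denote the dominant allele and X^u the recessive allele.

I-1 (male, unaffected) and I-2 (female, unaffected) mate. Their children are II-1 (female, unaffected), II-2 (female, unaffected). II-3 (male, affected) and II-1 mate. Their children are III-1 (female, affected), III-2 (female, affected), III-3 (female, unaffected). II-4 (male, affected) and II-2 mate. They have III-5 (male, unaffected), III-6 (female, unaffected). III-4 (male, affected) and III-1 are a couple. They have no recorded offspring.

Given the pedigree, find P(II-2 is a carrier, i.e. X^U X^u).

I-1 is unaffected, so I-1 is X^U Y.
I-2 is unaffected so carries U and passed u to II-1 (X^U X^u, whose U came from I-1), so I-2 is X^U X^u.
Their cross gives offspring ratios 1/2 X^U X^U : 1/2 X^U X^u. Conditioning on II-2 being unaffected, P(X^U X^u) = 1/2 / 1 = 1/2 before taking II-2's own offspring into account.
II-4 is affected, so II-4 is X^u Y.
Now use II-2's offspring. Probability of each recorded status — unaffected son III-5: 1/2 if II-2 is X^U X^u, 1 if X^U X^U; unaffected daughter III-6: 1/2 if II-2 is X^U X^u, 1 if X^U X^U.
Bayes: P(X^U X^u) = 1/2·1/4 / (1/2·1/4 + 1/2·1) = 1/5.

1/5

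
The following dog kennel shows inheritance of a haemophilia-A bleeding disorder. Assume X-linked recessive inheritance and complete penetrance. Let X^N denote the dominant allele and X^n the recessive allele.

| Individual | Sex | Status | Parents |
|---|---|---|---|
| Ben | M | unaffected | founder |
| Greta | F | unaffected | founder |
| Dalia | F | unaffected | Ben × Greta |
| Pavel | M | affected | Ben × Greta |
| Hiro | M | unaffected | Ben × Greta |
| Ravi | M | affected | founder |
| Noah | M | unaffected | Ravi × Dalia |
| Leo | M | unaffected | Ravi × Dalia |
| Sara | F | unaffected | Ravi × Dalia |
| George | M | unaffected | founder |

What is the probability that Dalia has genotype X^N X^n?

1/9

Ben is unaffected, so Ben is X^N Y.
Greta is unaffected so carries N and passed n to Pavel (X^n Y), so Greta is X^N X^n.
Their cross gives offspring ratios 1/2 X^N X^N : 1/2 X^N X^n. Conditioning on Dalia being unaffected, P(X^N X^n) = 1/2 / 1 = 1/2 before taking Dalia's own offspring into account.
Ravi is affected, so Ravi is X^n Y.
Now use Dalia's offspring. Probability of each recorded status — unaffected son Noah: 1/2 if Dalia is X^N X^n, 1 if X^N X^N; unaffected son Leo: 1/2 if Dalia is X^N X^n, 1 if X^N X^N; unaffected daughter Sara: 1/2 if Dalia is X^N X^n, 1 if X^N X^N.
Bayes: P(X^N X^n) = 1/2·1/8 / (1/2·1/8 + 1/2·1) = 1/9.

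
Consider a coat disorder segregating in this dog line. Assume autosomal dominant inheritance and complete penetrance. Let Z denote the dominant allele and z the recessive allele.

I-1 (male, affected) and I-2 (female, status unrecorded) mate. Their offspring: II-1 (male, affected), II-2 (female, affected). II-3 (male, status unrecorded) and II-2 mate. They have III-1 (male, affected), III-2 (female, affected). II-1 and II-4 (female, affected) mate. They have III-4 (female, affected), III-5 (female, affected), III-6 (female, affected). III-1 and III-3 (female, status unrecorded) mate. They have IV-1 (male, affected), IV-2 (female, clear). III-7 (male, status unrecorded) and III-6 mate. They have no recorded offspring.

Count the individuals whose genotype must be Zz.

1

Obligate heterozygotes: III-1 is affected so carries Z and passed z to IV-2 (zz), so III-1 is Zz.
Every other individual is either homozygous by phenotype or has at least one consistent homozygous assignment, so the count is 1.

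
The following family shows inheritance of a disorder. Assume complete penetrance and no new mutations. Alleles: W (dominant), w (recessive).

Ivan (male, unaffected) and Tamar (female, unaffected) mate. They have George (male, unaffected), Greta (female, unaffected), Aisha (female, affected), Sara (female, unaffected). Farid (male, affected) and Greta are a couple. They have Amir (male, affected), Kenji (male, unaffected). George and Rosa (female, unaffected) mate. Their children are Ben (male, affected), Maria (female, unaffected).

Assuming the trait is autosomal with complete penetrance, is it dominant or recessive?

Ivan and Tamar are both unaffected yet have an affected child Aisha. Under dominance, an affected child requires at least one affected parent, so the trait cannot be dominant.

recessive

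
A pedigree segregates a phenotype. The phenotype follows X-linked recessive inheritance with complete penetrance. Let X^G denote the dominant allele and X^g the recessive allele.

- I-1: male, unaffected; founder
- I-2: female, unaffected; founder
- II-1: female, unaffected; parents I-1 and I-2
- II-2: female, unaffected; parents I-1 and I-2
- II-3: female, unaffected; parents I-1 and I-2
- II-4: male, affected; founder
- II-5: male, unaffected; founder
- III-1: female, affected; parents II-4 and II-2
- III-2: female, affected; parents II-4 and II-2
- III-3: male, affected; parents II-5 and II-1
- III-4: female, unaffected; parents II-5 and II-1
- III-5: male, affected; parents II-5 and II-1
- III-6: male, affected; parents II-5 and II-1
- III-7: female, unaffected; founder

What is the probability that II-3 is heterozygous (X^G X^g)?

1/2

I-1 is unaffected, so I-1 is X^G Y.
I-2 is unaffected so carries G and passed g to II-1 (X^G X^g, whose G came from I-1), so I-2 is X^G X^g.
Their cross gives offspring ratios 1/2 X^G X^G : 1/2 X^G X^g. Conditioning on II-3 being unaffected, P(X^G X^g) = 1/2 / 1 = 1/2.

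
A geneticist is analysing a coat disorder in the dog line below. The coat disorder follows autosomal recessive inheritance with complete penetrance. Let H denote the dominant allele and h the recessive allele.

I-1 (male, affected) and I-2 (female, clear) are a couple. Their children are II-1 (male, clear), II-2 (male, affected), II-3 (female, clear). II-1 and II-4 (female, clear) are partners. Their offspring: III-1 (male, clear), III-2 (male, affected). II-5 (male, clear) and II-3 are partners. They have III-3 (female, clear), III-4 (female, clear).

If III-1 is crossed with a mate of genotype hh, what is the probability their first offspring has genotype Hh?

2/3

II-1 is clear so carries H and received h from I-1 (hh), so II-1 is Hh.
II-4 is clear so carries H and passed h to III-2 (hh), so II-4 is Hh.
III-1 is a clear offspring of II-1 (Hh) × II-4 (Hh), whose cross gives 1/4 HH : 1/2 Hh : 1/4 hh; conditioning on being clear, III-1 is HH with probability 1/3, Hh with probability 2/3.
Summing over parental genotype combinations, P(offspring has genotype Hh) = 1/3·1 + 2/3·1/2 = 2/3.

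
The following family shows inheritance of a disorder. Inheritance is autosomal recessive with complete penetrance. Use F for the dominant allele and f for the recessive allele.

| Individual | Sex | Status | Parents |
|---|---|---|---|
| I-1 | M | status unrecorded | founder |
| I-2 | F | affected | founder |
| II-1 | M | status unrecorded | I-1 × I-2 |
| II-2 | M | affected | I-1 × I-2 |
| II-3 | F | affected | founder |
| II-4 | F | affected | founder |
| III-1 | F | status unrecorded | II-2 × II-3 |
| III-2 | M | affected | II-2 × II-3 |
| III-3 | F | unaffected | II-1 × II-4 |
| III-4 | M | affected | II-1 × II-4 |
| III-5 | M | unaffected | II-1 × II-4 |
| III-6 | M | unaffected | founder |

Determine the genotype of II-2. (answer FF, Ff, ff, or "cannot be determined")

II-2 is affected, so II-2 is ff.

ff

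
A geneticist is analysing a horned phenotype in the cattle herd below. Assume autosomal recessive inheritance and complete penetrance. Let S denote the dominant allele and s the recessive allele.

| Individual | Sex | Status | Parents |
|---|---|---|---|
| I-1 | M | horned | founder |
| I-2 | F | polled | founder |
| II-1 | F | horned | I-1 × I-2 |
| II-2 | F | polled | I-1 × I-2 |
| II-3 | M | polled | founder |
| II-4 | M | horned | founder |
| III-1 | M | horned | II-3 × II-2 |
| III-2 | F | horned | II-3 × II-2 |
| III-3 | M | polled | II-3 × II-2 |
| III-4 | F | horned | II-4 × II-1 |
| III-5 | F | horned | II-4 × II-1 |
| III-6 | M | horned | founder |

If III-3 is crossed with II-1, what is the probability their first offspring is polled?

II-3 is polled so carries S and passed s to III-1 (ss), so II-3 is Ss.
II-2 is polled so carries S and received s from I-1 (ss), so II-2 is Ss.
III-3 is a polled offspring of II-3 (Ss) × II-2 (Ss), whose cross gives 1/4 SS : 1/2 Ss : 1/4 ss; conditioning on being polled, III-3 is SS with probability 1/3, Ss with probability 2/3.
II-1 is horned, so II-1 is ss.
Summing over parental genotype combinations, P(offspring is polled) = 1/3·1 + 2/3·1/2 = 2/3.

2/3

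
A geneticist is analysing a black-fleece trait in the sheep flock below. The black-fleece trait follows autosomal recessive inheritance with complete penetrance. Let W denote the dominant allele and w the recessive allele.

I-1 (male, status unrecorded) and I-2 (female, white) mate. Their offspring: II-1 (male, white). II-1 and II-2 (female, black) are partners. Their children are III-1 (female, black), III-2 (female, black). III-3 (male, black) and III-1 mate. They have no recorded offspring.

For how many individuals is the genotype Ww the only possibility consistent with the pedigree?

1

Obligate heterozygotes: II-1 is white so carries W and passed w to III-1 (ww), so II-1 is Ww.
Every other individual is either homozygous by phenotype or has at least one consistent homozygous assignment, so the count is 1.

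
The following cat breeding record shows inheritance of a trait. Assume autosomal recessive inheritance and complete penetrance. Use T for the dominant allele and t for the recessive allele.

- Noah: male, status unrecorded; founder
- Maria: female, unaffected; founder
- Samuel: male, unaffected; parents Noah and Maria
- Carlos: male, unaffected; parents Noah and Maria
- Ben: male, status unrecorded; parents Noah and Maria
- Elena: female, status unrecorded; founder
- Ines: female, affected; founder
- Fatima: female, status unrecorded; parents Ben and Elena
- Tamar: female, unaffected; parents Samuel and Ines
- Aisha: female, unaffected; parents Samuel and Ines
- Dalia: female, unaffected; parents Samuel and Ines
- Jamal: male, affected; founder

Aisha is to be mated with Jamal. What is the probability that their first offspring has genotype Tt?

Aisha is unaffected so carries T and received t from Ines (tt), so Aisha is Tt.
Jamal is affected, so Jamal is tt.
The cross gives 1/2 Tt : 1/2 tt, so P(offspring has genotype Tt) = 1/2.

1/2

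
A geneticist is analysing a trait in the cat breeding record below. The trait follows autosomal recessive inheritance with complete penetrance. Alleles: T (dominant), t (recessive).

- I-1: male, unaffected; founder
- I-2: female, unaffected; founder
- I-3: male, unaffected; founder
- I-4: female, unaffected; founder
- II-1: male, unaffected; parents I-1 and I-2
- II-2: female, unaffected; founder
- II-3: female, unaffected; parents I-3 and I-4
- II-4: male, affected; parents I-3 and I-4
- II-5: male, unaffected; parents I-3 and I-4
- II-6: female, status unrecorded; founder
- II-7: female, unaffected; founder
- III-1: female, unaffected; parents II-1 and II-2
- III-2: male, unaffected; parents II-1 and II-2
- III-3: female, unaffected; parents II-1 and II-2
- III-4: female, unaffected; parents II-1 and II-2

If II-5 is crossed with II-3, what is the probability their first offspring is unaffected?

8/9

I-3 is unaffected so carries T and passed t to II-4 (tt), so I-3 is Tt.
I-4 is unaffected so carries T and passed t to II-4 (tt), so I-4 is Tt.
II-5 is an unaffected offspring of I-3 (Tt) × I-4 (Tt), whose cross gives 1/4 TT : 1/2 Tt : 1/4 tt; conditioning on being unaffected, II-5 is TT with probability 1/3, Tt with probability 2/3.
II-3 is an unaffected offspring of I-3 (Tt) × I-4 (Tt), whose cross gives 1/4 TT : 1/2 Tt : 1/4 tt; conditioning on being unaffected, II-3 is TT with probability 1/3, Tt with probability 2/3.
Summing over parental genotype combinations, P(offspring is unaffected) = 1/9·1 + 2/9·1 + 2/9·1 + 4/9·3/4 = 8/9.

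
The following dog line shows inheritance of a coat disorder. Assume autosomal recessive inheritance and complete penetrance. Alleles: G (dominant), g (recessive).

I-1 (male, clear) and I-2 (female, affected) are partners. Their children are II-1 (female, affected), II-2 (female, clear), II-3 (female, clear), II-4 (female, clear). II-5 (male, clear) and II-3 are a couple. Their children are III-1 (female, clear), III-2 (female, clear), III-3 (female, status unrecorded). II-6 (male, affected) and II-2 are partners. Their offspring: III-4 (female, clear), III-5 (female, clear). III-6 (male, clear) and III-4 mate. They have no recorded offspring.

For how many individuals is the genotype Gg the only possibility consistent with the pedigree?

6

Obligate heterozygotes: I-1 is clear so carries G and passed g to II-1 (gg), so I-1 is Gg; II-2 is clear so carries G and received g from I-2 (gg), so II-2 is Gg; II-3 is clear so carries G and received g from I-2 (gg), so II-3 is Gg; II-4 is clear so carries G and received g from I-2 (gg), so II-4 is Gg; III-4 is clear so carries G and received g from II-6 (gg), so III-4 is Gg; III-5 is clear so carries G and received g from II-6 (gg), so III-5 is Gg.
Every other individual is either homozygous by phenotype or has at least one consistent homozygous assignment, so the count is 6.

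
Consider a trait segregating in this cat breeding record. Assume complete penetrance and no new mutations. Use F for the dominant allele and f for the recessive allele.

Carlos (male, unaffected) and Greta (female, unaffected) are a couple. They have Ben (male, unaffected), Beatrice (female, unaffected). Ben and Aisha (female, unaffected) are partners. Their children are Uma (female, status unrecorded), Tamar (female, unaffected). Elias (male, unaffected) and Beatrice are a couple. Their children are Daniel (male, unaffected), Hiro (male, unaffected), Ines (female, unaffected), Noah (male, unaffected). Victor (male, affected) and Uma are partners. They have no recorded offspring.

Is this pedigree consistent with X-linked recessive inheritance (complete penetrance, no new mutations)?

A consistent assignment under X-linked recessive exists: Carlos X^F Y, Greta X^F X^F, Ben X^F Y, Beatrice X^F X^F, Aisha X^F X^F, Elias X^F Y, Uma X^F X^F, Tamar X^F X^F, Victor X^f Y, Daniel X^F Y, Hiro X^F Y, Ines X^F X^F, Noah X^F Y.
In this assignment every recorded phenotype matches its genotype and every non-founder's genotype is obtainable from its parents' genotypes, so the pedigree is consistent.

Yes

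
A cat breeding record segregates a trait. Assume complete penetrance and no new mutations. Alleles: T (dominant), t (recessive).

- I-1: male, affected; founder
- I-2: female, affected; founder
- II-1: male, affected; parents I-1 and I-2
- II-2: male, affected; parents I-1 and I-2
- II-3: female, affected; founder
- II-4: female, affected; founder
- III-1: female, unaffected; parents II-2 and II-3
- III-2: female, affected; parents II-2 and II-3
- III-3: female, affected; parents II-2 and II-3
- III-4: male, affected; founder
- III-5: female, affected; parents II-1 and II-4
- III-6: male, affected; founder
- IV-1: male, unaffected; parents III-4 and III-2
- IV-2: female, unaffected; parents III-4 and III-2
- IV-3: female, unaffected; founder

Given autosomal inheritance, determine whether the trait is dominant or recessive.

II-2 and II-3 are both affected yet have an unaffected child III-1. Under a recessive model two affected parents are homozygous and every child would be affected, so the trait cannot be recessive.

dominant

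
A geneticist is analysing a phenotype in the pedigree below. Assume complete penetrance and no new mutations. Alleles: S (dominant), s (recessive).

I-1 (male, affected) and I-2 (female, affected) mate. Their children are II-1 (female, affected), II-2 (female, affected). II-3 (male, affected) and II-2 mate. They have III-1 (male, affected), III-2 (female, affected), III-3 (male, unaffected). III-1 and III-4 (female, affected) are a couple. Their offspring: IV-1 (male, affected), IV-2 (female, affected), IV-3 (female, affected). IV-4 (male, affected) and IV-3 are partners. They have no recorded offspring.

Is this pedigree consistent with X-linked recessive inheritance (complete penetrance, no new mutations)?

No

Under X-linked recessive, III-3 (unaffected, male) cannot arise from II-3 (affected) × II-2 (affected).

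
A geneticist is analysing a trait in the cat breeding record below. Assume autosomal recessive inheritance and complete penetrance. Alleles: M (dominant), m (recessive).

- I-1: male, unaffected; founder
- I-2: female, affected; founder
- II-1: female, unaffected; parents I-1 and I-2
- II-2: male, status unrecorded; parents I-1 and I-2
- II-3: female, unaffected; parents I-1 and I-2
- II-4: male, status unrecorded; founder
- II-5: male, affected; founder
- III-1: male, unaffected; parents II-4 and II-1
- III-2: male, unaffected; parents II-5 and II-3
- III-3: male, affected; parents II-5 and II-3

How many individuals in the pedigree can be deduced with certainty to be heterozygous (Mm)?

3

Obligate heterozygotes: II-1 is unaffected so carries M and received m from I-2 (mm), so II-1 is Mm; II-3 is unaffected so carries M and received m from I-2 (mm), so II-3 is Mm; III-2 is unaffected so carries M and received m from II-5 (mm), so III-2 is Mm.
Every other individual is either homozygous by phenotype or has at least one consistent homozygous assignment, so the count is 3.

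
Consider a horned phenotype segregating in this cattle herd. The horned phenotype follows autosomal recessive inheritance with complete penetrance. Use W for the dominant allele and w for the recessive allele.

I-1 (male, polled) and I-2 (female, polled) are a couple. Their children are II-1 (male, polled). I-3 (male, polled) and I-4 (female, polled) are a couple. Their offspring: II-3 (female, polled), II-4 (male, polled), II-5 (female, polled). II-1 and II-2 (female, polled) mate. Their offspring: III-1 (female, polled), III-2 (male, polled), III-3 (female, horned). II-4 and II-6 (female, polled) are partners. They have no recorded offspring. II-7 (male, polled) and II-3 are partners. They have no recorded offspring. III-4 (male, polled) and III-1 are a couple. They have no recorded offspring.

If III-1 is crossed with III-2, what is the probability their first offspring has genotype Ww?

II-1 is polled so carries W and passed w to III-3 (ww), so II-1 is Ww.
II-2 is polled so carries W and passed w to III-3 (ww), so II-2 is Ww.
III-1 is a polled offspring of II-1 (Ww) × II-2 (Ww), whose cross gives 1/4 WW : 1/2 Ww : 1/4 ww; conditioning on being polled, III-1 is WW with probability 1/3, Ww with probability 2/3.
III-2 is a polled offspring of II-1 (Ww) × II-2 (Ww), whose cross gives 1/4 WW : 1/2 Ww : 1/4 ww; conditioning on being polled, III-2 is WW with probability 1/3, Ww with probability 2/3.
Summing over parental genotype combinations, P(offspring has genotype Ww) = 2/9·1/2 + 2/9·1/2 + 4/9·1/2 = 4/9.

4/9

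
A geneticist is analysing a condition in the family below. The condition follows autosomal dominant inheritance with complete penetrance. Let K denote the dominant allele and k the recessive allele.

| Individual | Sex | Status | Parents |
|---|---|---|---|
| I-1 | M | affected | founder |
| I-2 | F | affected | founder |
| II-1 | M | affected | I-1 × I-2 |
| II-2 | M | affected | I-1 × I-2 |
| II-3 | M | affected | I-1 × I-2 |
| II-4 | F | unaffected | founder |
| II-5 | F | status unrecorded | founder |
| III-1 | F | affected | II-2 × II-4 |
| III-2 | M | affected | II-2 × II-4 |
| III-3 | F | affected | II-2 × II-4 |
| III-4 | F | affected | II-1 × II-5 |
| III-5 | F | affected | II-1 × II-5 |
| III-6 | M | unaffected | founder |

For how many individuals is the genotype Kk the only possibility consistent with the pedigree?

Obligate heterozygotes: III-1 is affected so carries K and received k from II-4 (kk), so III-1 is Kk; III-2 is affected so carries K and received k from II-4 (kk), so III-2 is Kk; III-3 is affected so carries K and received k from II-4 (kk), so III-3 is Kk.
Every other individual is either homozygous by phenotype or has at least one consistent homozygous assignment, so the count is 3.

3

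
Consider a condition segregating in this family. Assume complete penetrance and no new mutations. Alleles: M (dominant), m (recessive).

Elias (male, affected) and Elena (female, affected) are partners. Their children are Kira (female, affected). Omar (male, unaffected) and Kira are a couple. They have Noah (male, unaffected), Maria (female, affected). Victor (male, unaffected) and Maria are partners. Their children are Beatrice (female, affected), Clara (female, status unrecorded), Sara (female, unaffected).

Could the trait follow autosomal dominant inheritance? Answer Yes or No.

Yes

A consistent assignment under autosomal dominant exists: Elias MM, Elena Mm, Kira Mm, Omar mm, Noah mm, Maria Mm, Victor mm, Beatrice Mm, Clara Mm, Sara mm.
In this assignment every recorded phenotype matches its genotype and every non-founder's genotype is obtainable from its parents' genotypes, so the pedigree is consistent.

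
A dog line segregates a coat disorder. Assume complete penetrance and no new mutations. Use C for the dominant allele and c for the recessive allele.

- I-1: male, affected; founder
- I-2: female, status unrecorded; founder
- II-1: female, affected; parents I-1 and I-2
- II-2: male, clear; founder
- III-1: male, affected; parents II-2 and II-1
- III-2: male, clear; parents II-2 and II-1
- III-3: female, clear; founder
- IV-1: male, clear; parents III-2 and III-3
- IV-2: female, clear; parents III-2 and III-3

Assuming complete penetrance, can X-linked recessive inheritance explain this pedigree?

No

Under X-linked recessive, III-2 (clear, male) cannot arise from II-2 (clear) × II-1 (affected).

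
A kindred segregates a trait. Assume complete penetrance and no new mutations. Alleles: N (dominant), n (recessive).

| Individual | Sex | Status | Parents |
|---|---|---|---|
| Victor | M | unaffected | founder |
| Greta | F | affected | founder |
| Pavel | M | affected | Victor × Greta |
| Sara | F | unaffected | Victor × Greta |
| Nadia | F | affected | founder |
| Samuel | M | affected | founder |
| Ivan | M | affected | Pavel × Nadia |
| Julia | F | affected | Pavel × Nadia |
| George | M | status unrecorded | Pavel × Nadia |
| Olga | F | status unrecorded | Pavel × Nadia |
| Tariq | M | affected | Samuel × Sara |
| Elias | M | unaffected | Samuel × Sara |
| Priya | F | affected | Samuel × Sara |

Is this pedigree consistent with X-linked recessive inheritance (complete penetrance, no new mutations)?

A consistent assignment under X-linked recessive exists: Victor X^N Y, Greta X^n X^n, Pavel X^n Y, Sara X^N X^n, Nadia X^n X^n, Samuel X^n Y, Ivan X^n Y, Julia X^n X^n, George X^n Y, Olga X^n X^n, Tariq X^n Y, Elias X^N Y, Priya X^n X^n.
In this assignment every recorded phenotype matches its genotype and every non-founder's genotype is obtainable from its parents' genotypes, so the pedigree is consistent.

Yes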